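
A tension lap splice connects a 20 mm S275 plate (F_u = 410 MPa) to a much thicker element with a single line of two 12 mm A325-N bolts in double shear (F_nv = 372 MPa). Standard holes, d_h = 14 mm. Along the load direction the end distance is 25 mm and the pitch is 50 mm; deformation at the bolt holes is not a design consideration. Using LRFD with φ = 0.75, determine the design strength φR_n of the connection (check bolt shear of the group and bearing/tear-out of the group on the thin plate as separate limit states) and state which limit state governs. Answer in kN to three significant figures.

126 kN (bolt shear governs)

Bolt shear: A_b = π·12²/4 = 113.1 mm²; R_n = 372 × 113.1 × 2 × 2 / 1000 = 168.3 kN → 0.75 × 168.3 = 126 kN.
Bearing (1.5 l_c t F_u ≤ 3.0 d t F_u): upper limit = 3.0·12·20·410 / 1000 = 295.2 kN.
  Edge l_c = 25 − 14/2 = 18 → r_n = 221.4 kN; interior l_c = 50 − 14 = 36 → r_n = 295.2 kN.
  R_n,bearing = 1·221.4 + 1·295.2 = 516.6 kN → 0.75 × 516.6 = 387 kN.
Bolt shear governs: 126 kN.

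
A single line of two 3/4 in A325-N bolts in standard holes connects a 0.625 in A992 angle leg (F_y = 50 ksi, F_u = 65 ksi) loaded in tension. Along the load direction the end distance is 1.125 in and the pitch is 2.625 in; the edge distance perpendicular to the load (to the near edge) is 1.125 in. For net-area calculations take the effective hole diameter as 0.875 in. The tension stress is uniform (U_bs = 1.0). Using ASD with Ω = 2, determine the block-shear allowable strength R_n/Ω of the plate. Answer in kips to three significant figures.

43.7 kips

Shear plane L_v = 1.125 + 1·2.625 = 3.75 in; A_gv = 3.75 × 0.625 = 2.344 in².
A_nv = (3.75 − 1.5·0.875) × 0.625 = 1.523 in².
A_nt = (1.125 − 0.5·0.875) × 0.625 = 0.4297 in².
0.6 F_u A_nv = 59.41 kips; 0.6 F_y A_gv = 70.31 kips → shear rupture governs the shear term.
R_n = 59.41 + 1.0 × 65 × 0.4297 = 87.34 kips.
Allowable strength R_n/Ω = 87.34 / 2 = 43.7 kips.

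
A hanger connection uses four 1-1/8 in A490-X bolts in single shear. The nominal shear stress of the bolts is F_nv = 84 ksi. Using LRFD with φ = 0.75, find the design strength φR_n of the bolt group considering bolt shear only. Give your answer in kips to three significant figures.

A_b = π × 1.125² / 4 = 0.994 in².
R_n = F_nv · A_b · n · n_s = 84 × 0.994 × 4 × 1 = 334 kips.
Design strength φR_n = 0.75 × 334 = 250 kips.

250 kips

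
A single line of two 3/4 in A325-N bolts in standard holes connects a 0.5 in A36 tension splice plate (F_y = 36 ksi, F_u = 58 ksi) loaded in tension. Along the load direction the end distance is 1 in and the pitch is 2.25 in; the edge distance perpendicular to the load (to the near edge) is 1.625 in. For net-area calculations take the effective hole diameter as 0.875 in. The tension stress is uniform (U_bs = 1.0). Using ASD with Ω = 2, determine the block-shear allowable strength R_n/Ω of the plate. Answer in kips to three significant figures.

Shear plane L_v = 1 + 1·2.25 = 3.25 in; A_gv = 3.25 × 0.5 = 1.625 in².
A_nv = (3.25 − 1.5·0.875) × 0.5 = 0.9688 in².
A_nt = (1.625 − 0.5·0.875) × 0.5 = 0.5938 in².
0.6 F_u A_nv = 33.71 kips; 0.6 F_y A_gv = 35.1 kips → shear rupture governs the shear term.
R_n = 33.71 + 1.0 × 58 × 0.5938 = 68.15 kips.
Allowable strength R_n/Ω = 68.15 / 2 = 34.1 kips.

34.1 kips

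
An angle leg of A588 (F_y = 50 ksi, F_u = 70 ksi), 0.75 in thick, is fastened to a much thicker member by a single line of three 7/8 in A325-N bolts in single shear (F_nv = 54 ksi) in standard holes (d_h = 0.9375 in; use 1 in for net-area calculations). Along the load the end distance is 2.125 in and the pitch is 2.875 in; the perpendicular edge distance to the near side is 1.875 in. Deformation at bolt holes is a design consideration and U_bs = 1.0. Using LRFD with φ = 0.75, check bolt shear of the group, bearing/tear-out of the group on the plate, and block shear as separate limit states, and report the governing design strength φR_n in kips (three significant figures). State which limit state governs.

73.1 kips (bolt shear governs)

Bolt shear: A_b = π·0.875²/4 = 0.6013 in²; R_n = 54 × 0.6013 × 3 × 1 = 97.41 kips → 0.75 × 97.41 = 73.1 kips.
Bearing: edge l_c = 1.656, r_n = 104.3 kips; interior l_c = 1.938, r_n = 110.3 kips; R_n = 104.3 + 2·110.3 = 324.8 kips → 244 kips.
Block shear: A_gv = 5.906, A_nv = 4.031, A_nt = 1.031 in²; R_n = min(0.6F_uA_nv, 0.6F_yA_gv) + U_bs·F_u·A_nt = 241.5 kips → 181 kips.
Bolt shear governs: 73.1 kips.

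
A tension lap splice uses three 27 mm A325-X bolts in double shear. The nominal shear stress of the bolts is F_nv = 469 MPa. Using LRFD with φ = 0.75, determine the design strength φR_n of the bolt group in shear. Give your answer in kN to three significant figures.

1210 kN

A_b = π × 27² / 4 = 572.6 mm².
R_n = F_nv · A_b · n · n_s = 469 × 572.6 × 3 × 2 / 1000 = 1611 kN.
Design strength φR_n = 0.75 × 1611 = 1210 kN.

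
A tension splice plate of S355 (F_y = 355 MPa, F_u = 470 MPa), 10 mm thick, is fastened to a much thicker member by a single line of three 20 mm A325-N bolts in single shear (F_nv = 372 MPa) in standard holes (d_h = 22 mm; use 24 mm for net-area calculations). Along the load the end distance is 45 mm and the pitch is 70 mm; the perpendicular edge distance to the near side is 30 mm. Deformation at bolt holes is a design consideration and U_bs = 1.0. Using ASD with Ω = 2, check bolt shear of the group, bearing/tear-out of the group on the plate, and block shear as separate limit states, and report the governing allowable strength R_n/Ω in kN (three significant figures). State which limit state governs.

Bolt shear: A_b = π·20²/4 = 314.2 mm²; R_n = 372 × 314.2 × 3 × 1 / 1000 = 350.6 kN → 350.6 / 2 = 175 kN.
Bearing: edge l_c = 34, r_n = 191.8 kN; interior l_c = 48, r_n = 225.6 kN; R_n = 191.8 + 2·225.6 = 643 kN → 321 kN.
Block shear: A_gv = 1850, A_nv = 1250, A_nt = 180 mm²; R_n = min(0.6F_uA_nv, 0.6F_yA_gv) + U_bs·F_u·A_nt = 437.1 kN → 219 kN.
Bolt shear governs: 175 kN.

175 kN (bolt shear governs)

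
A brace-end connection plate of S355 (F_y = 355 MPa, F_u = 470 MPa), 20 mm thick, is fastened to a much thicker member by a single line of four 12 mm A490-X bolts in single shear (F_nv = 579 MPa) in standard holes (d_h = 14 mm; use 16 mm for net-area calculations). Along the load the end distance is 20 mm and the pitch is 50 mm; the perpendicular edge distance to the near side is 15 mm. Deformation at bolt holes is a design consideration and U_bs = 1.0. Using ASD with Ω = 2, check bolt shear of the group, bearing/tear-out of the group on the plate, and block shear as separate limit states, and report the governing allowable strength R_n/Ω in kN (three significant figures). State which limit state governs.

Bolt shear: A_b = π·12²/4 = 113.1 mm²; R_n = 579 × 113.1 × 4 × 1 / 1000 = 261.9 kN → 261.9 / 2 = 131 kN.
Bearing: edge l_c = 13, r_n = 146.6 kN; interior l_c = 36, r_n = 270.7 kN; R_n = 146.6 + 3·270.7 = 958.8 kN → 479 kN.
Block shear: A_gv = 3400, A_nv = 2280, A_nt = 140 mm²; R_n = min(0.6F_uA_nv, 0.6F_yA_gv) + U_bs·F_u·A_nt = 708.8 kN → 354 kN.
Bolt shear governs: 131 kN.

131 kN (bolt shear governs)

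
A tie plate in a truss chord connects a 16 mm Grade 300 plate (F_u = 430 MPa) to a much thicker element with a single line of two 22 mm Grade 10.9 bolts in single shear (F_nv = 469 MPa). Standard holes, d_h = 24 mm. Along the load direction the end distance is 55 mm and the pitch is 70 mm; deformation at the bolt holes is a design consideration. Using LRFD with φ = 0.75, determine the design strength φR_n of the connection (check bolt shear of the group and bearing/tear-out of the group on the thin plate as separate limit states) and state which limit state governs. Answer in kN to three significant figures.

267 kN (bolt shear governs)

Bolt shear: A_b = π·22²/4 = 380.1 mm²; R_n = 469 × 380.1 × 2 × 1 / 1000 = 356.6 kN → 0.75 × 356.6 = 267 kN.
Bearing (1.2 l_c t F_u ≤ 2.4 d t F_u): upper limit = 2.4·22·16·430 / 1000 = 363.3 kN.
  Edge l_c = 55 − 24/2 = 43 → r_n = 355 kN; interior l_c = 70 − 24 = 46 → r_n = 363.3 kN.
  R_n,bearing = 1·355 + 1·363.3 = 718.3 kN → 0.75 × 718.3 = 539 kN.
Bolt shear governs: 267 kN.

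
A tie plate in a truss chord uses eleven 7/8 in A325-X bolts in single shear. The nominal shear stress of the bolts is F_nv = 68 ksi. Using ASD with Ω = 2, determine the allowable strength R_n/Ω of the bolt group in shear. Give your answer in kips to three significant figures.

225 kips

A_b = π × 0.875² / 4 = 0.6013 in².
R_n = F_nv · A_b · n · n_s = 68 × 0.6013 × 11 × 1 = 449.8 kips.
Allowable strength R_n/Ω = 449.8 / 2 = 225 kips.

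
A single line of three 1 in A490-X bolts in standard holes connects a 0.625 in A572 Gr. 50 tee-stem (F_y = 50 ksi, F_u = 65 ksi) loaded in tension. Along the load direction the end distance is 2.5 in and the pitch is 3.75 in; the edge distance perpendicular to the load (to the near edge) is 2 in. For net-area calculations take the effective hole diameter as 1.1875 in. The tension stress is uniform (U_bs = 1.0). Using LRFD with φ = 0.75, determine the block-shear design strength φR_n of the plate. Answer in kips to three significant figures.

171 kips

Shear plane L_v = 2.5 + 2·3.75 = 10 in; A_gv = 10 × 0.625 = 6.25 in².
A_nv = (10 − 2.5·1.1875) × 0.625 = 4.395 in².
A_nt = (2 − 0.5·1.1875) × 0.625 = 0.8789 in².
0.6 F_u A_nv = 171.4 kips; 0.6 F_y A_gv = 187.5 kips → shear rupture governs the shear term.
R_n = 171.4 + 1.0 × 65 × 0.8789 = 228.5 kips.
Design strength φR_n = 0.75 × 228.5 = 171 kips.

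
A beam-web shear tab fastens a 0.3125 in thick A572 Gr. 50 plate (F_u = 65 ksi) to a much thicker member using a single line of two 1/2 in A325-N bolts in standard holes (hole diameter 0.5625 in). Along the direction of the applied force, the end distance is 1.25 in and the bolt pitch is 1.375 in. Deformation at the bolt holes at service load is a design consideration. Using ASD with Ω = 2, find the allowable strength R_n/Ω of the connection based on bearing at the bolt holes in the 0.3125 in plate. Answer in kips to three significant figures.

21.7 kips

Per bolt r_n = 1.2 l_c t F_u ≤ 2.4 d t F_u; upper limit = 2.4 × 0.5 × 0.3125 × 65 = 24.38 kips.
Edge bolt: l_c = 1.25 − 0.5625/2 = 0.9688 in → 1.2 × 0.9688 × 0.3125 × 65 = 23.61 → r_n = 23.61 kips.
Interior bolts: l_c = 1.375 − 0.5625 = 0.8125 in → 1.2 × 0.8125 × 0.3125 × 65 = 19.8 → r_n = 19.8 kips.
R_n = 1 × 23.61 + 1 × 19.8 = 43.42 kips.
Allowable strength R_n/Ω = 43.42 / 2 = 21.7 kips.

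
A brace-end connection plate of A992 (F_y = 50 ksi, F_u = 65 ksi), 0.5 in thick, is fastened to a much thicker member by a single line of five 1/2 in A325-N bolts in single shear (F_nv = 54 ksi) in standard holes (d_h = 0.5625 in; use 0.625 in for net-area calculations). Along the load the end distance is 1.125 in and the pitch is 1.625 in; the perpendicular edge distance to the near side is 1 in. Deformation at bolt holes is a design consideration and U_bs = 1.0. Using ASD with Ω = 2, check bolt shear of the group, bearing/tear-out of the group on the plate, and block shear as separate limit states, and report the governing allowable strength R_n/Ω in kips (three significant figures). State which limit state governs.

26.5 kips (bolt shear governs)

Bolt shear: A_b = π·0.5²/4 = 0.1963 in²; R_n = 54 × 0.1963 × 5 × 1 = 53.01 kips → 53.01 / 2 = 26.5 kips.
Bearing: edge l_c = 0.8438, r_n = 32.91 kips; interior l_c = 1.062, r_n = 39 kips; R_n = 32.91 + 4·39 = 188.9 kips → 94.5 kips.
Block shear: A_gv = 3.812, A_nv = 2.406, A_nt = 0.3438 in²; R_n = min(0.6F_uA_nv, 0.6F_yA_gv) + U_bs·F_u·A_nt = 116.2 kips → 58.1 kips.
Bolt shear governs: 26.5 kips.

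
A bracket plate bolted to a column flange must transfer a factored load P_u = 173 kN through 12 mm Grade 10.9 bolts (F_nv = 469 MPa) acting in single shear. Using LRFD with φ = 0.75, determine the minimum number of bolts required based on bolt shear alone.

5 bolts

A_b = π·12²/4 = 113.1 mm².
Per-bolt design strength φR_n = 0.75 × 469 × 113.1 × 1 / 1000 = 39.78 kN.
n ≥ 173 / 39.78 = 4.349 → use 5 bolts.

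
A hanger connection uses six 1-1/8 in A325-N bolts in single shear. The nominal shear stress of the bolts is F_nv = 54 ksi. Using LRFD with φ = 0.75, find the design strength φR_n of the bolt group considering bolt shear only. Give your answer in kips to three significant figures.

A_b = π × 1.125² / 4 = 0.994 in².
R_n = F_nv · A_b · n · n_s = 54 × 0.994 × 6 × 1 = 322.1 kips.
Design strength φR_n = 0.75 × 322.1 = 242 kips.

242 kips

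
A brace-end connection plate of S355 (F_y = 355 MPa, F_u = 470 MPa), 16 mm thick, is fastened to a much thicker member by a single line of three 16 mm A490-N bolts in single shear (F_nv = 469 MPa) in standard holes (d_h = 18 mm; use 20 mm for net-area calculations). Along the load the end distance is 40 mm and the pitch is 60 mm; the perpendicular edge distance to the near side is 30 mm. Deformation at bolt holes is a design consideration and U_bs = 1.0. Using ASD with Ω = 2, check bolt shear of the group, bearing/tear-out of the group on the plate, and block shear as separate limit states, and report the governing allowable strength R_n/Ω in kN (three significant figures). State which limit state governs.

Bolt shear: A_b = π·16²/4 = 201.1 mm²; R_n = 469 × 201.1 × 3 × 1 / 1000 = 282.9 kN → 282.9 / 2 = 141 kN.
Bearing: edge l_c = 31, r_n = 279.7 kN; interior l_c = 42, r_n = 288.8 kN; R_n = 279.7 + 2·288.8 = 857.3 kN → 429 kN.
Block shear: A_gv = 2560, A_nv = 1760, A_nt = 320 mm²; R_n = min(0.6F_uA_nv, 0.6F_yA_gv) + U_bs·F_u·A_nt = 646.7 kN → 323 kN.
Bolt shear governs: 141 kN.

141 kN (bolt shear governs)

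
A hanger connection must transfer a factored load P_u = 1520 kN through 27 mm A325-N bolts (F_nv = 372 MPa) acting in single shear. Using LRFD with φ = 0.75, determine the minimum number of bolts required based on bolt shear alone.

A_b = π·27²/4 = 572.6 mm².
Per-bolt design strength φR_n = 0.75 × 372 × 572.6 × 1 / 1000 = 159.7 kN.
n ≥ 1520 / 159.7 = 9.515 → use 10 bolts.

10 bolts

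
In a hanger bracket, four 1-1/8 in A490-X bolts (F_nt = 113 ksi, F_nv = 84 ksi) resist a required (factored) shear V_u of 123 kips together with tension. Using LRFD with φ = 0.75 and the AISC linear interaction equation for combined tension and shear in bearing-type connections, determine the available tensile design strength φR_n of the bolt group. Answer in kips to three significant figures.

273 kips

A_b = π·1.125²/4 = 0.994 in²; f_rv = 123 / (4 × 0.994) = 30.94 ksi.
F'_nt = 1.3 F_nt − (F_nt / φF_nv) f_rv = 1.3·113 − (113/(0.75·84))·30.94 = 91.41 ksi, capped at F_nt → F'_nt = 91.41 ksi.
R_n = F'_nt · A_b · n = 91.41 × 0.994 × 4 = 363.5 kips.
Design strength φR_n = 0.75 × 363.5 = 273 kips.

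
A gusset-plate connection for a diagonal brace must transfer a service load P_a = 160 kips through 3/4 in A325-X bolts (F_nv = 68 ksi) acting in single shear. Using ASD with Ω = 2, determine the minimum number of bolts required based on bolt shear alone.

11 bolts

A_b = π·0.75²/4 = 0.4418 in².
Per-bolt allowable strength R_n/Ω = 68 × 0.4418 × 1 / 2 = 15.02 kips.
n ≥ 160 / 15.02 = 10.65 → use 11 bolts.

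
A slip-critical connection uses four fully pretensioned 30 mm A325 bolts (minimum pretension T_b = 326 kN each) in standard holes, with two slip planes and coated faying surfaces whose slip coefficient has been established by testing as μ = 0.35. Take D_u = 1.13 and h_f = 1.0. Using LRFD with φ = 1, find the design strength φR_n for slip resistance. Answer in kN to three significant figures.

R_n = μ · D_u · h_f · T_b · n_s · n_b = 0.35 × 1.13 × 1.0 × 326 × 2 × 4 = 1031 kN.
Design strength φR_n = 1 × 1031 = 1030 kN.

1030 kN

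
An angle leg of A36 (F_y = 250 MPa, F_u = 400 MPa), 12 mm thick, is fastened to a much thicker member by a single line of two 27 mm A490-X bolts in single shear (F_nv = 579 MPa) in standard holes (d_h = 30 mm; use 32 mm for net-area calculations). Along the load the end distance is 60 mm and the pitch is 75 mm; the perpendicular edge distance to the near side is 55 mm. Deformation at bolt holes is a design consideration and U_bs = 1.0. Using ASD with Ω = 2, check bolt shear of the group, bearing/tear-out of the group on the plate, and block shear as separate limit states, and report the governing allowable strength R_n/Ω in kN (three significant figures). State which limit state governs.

215 kN (block shear governs)

Bolt shear: A_b = π·27²/4 = 572.6 mm²; R_n = 579 × 572.6 × 2 × 1 / 1000 = 663 kN → 663 / 2 = 332 kN.
Bearing: edge l_c = 45, r_n = 259.2 kN; interior l_c = 45, r_n = 259.2 kN; R_n = 259.2 + 1·259.2 = 518.4 kN → 259 kN.
Block shear: A_gv = 1620, A_nv = 1044, A_nt = 468 mm²; R_n = min(0.6F_uA_nv, 0.6F_yA_gv) + U_bs·F_u·A_nt = 430.2 kN → 215 kN.
Block shear governs: 215 kN.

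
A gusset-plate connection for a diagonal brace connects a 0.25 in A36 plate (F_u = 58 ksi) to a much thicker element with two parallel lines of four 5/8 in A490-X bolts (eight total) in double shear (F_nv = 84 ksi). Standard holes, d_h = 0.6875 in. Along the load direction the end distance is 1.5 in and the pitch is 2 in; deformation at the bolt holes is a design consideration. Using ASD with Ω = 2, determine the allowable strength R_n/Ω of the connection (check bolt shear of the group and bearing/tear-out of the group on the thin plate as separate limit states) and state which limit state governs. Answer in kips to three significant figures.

85.4 kips (bearing governs)

Bolt shear: A_b = π·0.625²/4 = 0.3068 in²; R_n = 84 × 0.3068 × 8 × 2 = 412.3 kips → 412.3 / 2 = 206 kips.
Bearing (1.2 l_c t F_u ≤ 2.4 d t F_u): upper limit = 2.4·0.625·0.25·58 = 21.75 kips.
  Edge l_c = 1.5 − 0.6875/2 = 1.156 → r_n = 20.12 kips; interior l_c = 2 − 0.6875 = 1.312 → r_n = 21.75 kips.
  R_n,bearing = 2·20.12 + 6·21.75 = 170.7 kips → 170.7 / 2 = 85.4 kips.
Bearing governs: 85.4 kips.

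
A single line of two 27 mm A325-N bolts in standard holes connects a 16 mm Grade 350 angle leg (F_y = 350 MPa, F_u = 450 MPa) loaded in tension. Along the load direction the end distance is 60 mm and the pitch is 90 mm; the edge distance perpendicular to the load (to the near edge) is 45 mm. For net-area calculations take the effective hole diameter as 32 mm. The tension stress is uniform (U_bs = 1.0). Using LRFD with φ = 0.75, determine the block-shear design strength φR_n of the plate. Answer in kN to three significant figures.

Shear plane L_v = 60 + 1·90 = 150 mm; A_gv = 150 × 16 = 2400 mm².
A_nv = (150 − 1.5·32) × 16 = 1632 mm².
A_nt = (45 − 0.5·32) × 16 = 464 mm².
0.6 F_u A_nv = 440.6 kN; 0.6 F_y A_gv = 504 kN → shear rupture governs the shear term.
R_n = 440.6 + 1.0 × 450 × 464 / 1000 = 649.4 kN.
Design strength φR_n = 0.75 × 649.4 = 487 kN.

487 kN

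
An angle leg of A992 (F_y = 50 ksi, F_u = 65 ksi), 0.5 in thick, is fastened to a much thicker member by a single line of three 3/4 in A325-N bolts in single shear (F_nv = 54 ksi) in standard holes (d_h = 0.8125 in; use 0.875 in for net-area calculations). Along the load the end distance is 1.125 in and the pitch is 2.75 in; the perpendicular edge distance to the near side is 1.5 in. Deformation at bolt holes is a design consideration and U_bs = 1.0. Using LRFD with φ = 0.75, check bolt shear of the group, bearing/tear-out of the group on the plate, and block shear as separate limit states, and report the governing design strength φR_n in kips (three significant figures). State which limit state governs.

Bolt shear: A_b = π·0.75²/4 = 0.4418 in²; R_n = 54 × 0.4418 × 3 × 1 = 71.57 kips → 0.75 × 71.57 = 53.7 kips.
Bearing: edge l_c = 0.7188, r_n = 28.03 kips; interior l_c = 1.938, r_n = 58.5 kips; R_n = 28.03 + 2·58.5 = 145 kips → 109 kips.
Block shear: A_gv = 3.312, A_nv = 2.219, A_nt = 0.5312 in²; R_n = min(0.6F_uA_nv, 0.6F_yA_gv) + U_bs·F_u·A_nt = 121.1 kips → 90.8 kips.
Bolt shear governs: 53.7 kips.

53.7 kips (bolt shear governs)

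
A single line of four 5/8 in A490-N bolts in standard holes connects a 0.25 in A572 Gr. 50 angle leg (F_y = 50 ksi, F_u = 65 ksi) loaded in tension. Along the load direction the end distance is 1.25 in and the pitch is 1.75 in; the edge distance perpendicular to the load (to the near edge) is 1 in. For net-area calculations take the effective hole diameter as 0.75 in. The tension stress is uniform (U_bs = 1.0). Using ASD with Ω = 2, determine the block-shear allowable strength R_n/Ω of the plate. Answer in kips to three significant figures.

24 kips

Shear plane L_v = 1.25 + 3·1.75 = 6.5 in; A_gv = 6.5 × 0.25 = 1.625 in².
A_nv = (6.5 − 3.5·0.75) × 0.25 = 0.9688 in².
A_nt = (1 − 0.5·0.75) × 0.25 = 0.1562 in².
0.6 F_u A_nv = 37.78 kips; 0.6 F_y A_gv = 48.75 kips → shear rupture governs the shear term.
R_n = 37.78 + 1.0 × 65 × 0.1562 = 47.94 kips.
Allowable strength R_n/Ω = 47.94 / 2 = 24 kips.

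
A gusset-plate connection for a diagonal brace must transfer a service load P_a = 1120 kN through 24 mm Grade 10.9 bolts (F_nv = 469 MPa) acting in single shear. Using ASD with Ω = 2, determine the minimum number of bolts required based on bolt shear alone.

A_b = π·24²/4 = 452.4 mm².
Per-bolt allowable strength R_n/Ω = 469 × 452.4 × 1 / 1000 / 2 = 106.1 kN.
n ≥ 1120 / 106.1 = 10.56 → use 11 bolts.

11 bolts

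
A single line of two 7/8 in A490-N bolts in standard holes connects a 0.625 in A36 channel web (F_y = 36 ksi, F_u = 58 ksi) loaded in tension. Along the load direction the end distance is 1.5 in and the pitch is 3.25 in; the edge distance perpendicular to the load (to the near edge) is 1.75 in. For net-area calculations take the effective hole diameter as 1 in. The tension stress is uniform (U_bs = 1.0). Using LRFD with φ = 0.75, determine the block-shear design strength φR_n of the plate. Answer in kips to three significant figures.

Shear plane L_v = 1.5 + 1·3.25 = 4.75 in; A_gv = 4.75 × 0.625 = 2.969 in².
A_nv = (4.75 − 1.5·1) × 0.625 = 2.031 in².
A_nt = (1.75 − 0.5·1) × 0.625 = 0.7812 in².
0.6 F_u A_nv = 70.69 kips; 0.6 F_y A_gv = 64.12 kips → shear yielding governs the shear term.
R_n = 64.12 + 1.0 × 58 × 0.7812 = 109.4 kips.
Design strength φR_n = 0.75 × 109.4 = 82.1 kips.

82.1 kips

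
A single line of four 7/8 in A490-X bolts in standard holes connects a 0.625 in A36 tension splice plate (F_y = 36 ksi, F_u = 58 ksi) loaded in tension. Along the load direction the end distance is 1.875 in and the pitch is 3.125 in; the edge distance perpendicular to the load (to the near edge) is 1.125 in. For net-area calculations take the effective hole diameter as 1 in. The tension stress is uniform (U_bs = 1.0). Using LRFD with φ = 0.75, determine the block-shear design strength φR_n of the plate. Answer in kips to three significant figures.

131 kips

Shear plane L_v = 1.875 + 3·3.125 = 11.25 in; A_gv = 11.25 × 0.625 = 7.031 in².
A_nv = (11.25 − 3.5·1) × 0.625 = 4.844 in².
A_nt = (1.125 − 0.5·1) × 0.625 = 0.3906 in².
0.6 F_u A_nv = 168.6 kips; 0.6 F_y A_gv = 151.9 kips → shear yielding governs the shear term.
R_n = 151.9 + 1.0 × 58 × 0.3906 = 174.5 kips.
Design strength φR_n = 0.75 × 174.5 = 131 kips.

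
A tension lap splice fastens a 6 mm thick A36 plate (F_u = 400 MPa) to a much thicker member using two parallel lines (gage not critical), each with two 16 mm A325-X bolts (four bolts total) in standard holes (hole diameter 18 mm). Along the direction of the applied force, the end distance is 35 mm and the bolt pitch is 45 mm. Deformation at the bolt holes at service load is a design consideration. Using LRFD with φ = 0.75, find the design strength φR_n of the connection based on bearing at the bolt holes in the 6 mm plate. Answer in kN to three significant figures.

Per bolt r_n = 1.2 l_c t F_u ≤ 2.4 d t F_u; upper limit = 2.4 × 16 × 6 × 400 / 1000 = 92.16 kN.
Edge bolt: l_c = 35 − 18/2 = 26 mm → 1.2 × 26 × 6 × 400 / 1000 = 74.88 → r_n = 74.88 kN.
Interior bolts: l_c = 45 − 18 = 27 mm → 1.2 × 27 × 6 × 400 / 1000 = 77.76 → r_n = 77.76 kN.
R_n = 2 × 74.88 + 2 × 77.76 = 305.3 kN.
Design strength φR_n = 0.75 × 305.3 = 229 kN.

229 kN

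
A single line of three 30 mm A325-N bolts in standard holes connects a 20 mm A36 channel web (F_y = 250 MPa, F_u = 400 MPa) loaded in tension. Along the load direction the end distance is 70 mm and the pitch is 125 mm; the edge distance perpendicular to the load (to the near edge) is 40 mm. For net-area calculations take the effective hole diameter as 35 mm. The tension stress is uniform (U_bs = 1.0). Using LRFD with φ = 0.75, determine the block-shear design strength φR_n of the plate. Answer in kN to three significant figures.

855 kN

Shear plane L_v = 70 + 2·125 = 320 mm; A_gv = 320 × 20 = 6400 mm².
A_nv = (320 − 2.5·35) × 20 = 4650 mm².
A_nt = (40 − 0.5·35) × 20 = 450 mm².
0.6 F_u A_nv = 1116 kN; 0.6 F_y A_gv = 960 kN → shear yielding governs the shear term.
R_n = 960 + 1.0 × 400 × 450 / 1000 = 1140 kN.
Design strength φR_n = 0.75 × 1140 = 855 kN.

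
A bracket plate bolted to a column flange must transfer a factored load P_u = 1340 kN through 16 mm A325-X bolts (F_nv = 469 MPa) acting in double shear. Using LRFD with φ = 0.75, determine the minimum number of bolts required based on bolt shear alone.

10 bolts

A_b = π·16²/4 = 201.1 mm².
Per-bolt design strength φR_n = 0.75 × 469 × 201.1 × 2 / 1000 = 141.4 kN.
n ≥ 1340 / 141.4 = 9.474 → use 10 bolts.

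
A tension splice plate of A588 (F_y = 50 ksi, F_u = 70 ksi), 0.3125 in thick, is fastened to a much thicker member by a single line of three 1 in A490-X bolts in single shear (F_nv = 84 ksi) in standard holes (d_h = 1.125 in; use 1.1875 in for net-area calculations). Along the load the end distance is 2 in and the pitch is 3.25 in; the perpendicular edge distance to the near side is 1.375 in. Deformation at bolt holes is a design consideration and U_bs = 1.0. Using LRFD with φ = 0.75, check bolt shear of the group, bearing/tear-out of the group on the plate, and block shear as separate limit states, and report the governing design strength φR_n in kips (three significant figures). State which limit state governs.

Bolt shear: A_b = π·1²/4 = 0.7854 in²; R_n = 84 × 0.7854 × 3 × 1 = 197.9 kips → 0.75 × 197.9 = 148 kips.
Bearing: edge l_c = 1.438, r_n = 37.73 kips; interior l_c = 2.125, r_n = 52.5 kips; R_n = 37.73 + 2·52.5 = 142.7 kips → 107 kips.
Block shear: A_gv = 2.656, A_nv = 1.729, A_nt = 0.2441 in²; R_n = min(0.6F_uA_nv, 0.6F_yA_gv) + U_bs·F_u·A_nt = 89.69 kips → 67.3 kips.
Block shear governs: 67.3 kips.

67.3 kips (block shear governs)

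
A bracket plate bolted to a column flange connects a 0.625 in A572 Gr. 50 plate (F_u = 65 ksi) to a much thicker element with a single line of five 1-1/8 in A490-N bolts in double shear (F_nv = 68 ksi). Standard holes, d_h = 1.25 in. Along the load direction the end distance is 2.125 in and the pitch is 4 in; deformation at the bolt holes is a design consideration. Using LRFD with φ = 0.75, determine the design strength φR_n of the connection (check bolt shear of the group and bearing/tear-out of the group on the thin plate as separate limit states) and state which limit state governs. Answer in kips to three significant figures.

Bolt shear: A_b = π·1.125²/4 = 0.994 in²; R_n = 68 × 0.994 × 5 × 2 = 675.9 kips → 0.75 × 675.9 = 507 kips.
Bearing (1.2 l_c t F_u ≤ 2.4 d t F_u): upper limit = 2.4·1.125·0.625·65 = 109.7 kips.
  Edge l_c = 2.125 − 1.25/2 = 1.5 → r_n = 73.12 kips; interior l_c = 4 − 1.25 = 2.75 → r_n = 109.7 kips.
  R_n,bearing = 1·73.12 + 4·109.7 = 511.9 kips → 0.75 × 511.9 = 384 kips.
Bearing governs: 384 kips.

384 kips (bearing governs)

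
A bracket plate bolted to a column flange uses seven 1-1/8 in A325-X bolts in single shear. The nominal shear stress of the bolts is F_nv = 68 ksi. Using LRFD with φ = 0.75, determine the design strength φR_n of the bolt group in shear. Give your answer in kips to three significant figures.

A_b = π × 1.125² / 4 = 0.994 in².
R_n = F_nv · A_b · n · n_s = 68 × 0.994 × 7 × 1 = 473.2 kips.
Design strength φR_n = 0.75 × 473.2 = 355 kips.

355 kips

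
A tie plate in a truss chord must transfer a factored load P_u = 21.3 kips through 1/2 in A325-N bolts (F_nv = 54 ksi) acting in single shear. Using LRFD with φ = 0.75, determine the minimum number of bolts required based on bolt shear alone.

A_b = π·0.5²/4 = 0.1963 in².
Per-bolt design strength φR_n = 0.75 × 54 × 0.1963 × 1 = 7.952 kips.
n ≥ 21.3 / 7.952 = 2.679 → use 3 bolts.

3 bolts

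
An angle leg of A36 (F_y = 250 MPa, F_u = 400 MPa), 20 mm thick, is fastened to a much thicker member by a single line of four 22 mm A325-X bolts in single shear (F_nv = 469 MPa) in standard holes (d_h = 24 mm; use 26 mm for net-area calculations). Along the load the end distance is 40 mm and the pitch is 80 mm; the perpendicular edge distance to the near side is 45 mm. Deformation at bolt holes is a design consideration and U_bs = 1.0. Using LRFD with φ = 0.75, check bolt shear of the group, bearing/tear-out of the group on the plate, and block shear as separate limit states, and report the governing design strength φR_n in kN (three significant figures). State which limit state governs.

Bolt shear: A_b = π·22²/4 = 380.1 mm²; R_n = 469 × 380.1 × 4 × 1 / 1000 = 713.1 kN → 0.75 × 713.1 = 535 kN.
Bearing: edge l_c = 28, r_n = 268.8 kN; interior l_c = 56, r_n = 422.4 kN; R_n = 268.8 + 3·422.4 = 1536 kN → 1150 kN.
Block shear: A_gv = 5600, A_nv = 3780, A_nt = 640 mm²; R_n = min(0.6F_uA_nv, 0.6F_yA_gv) + U_bs·F_u·A_nt = 1096 kN → 822 kN.
Bolt shear governs: 535 kN.

535 kN (bolt shear governs)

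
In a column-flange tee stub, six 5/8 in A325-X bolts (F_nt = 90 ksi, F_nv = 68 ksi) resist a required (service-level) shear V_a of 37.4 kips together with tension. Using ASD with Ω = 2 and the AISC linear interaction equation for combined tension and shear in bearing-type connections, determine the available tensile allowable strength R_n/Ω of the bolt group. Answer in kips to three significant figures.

A_b = π·0.625²/4 = 0.3068 in²; f_rv = 37.4 / (6 × 0.3068) = 20.32 ksi.
F'_nt = 1.3 F_nt − (Ω F_nt / F_nv) f_rv = 1.3·90 − (2·90/68)·20.32 = 63.22 ksi, capped at F_nt → F'_nt = 63.22 ksi.
R_n = F'_nt · A_b · n = 63.22 × 0.3068 × 6 = 116.4 kips.
Allowable strength R_n/Ω = 116.4 / 2 = 58.2 kips.

58.2 kips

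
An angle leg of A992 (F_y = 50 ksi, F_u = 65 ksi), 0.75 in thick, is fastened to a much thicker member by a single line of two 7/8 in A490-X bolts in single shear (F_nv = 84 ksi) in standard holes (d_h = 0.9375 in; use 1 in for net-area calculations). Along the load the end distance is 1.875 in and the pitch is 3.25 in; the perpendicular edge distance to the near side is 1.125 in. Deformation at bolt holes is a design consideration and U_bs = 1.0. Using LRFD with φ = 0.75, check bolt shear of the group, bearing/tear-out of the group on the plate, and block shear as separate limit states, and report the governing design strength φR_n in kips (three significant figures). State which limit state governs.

Bolt shear: A_b = π·0.875²/4 = 0.6013 in²; R_n = 84 × 0.6013 × 2 × 1 = 101 kips → 0.75 × 101 = 75.8 kips.
Bearing: edge l_c = 1.406, r_n = 82.27 kips; interior l_c = 2.312, r_n = 102.4 kips; R_n = 82.27 + 1·102.4 = 184.6 kips → 138 kips.
Block shear: A_gv = 3.844, A_nv = 2.719, A_nt = 0.4688 in²; R_n = min(0.6F_uA_nv, 0.6F_yA_gv) + U_bs·F_u·A_nt = 136.5 kips → 102 kips.
Bolt shear governs: 75.8 kips.

75.8 kips (bolt shear governs)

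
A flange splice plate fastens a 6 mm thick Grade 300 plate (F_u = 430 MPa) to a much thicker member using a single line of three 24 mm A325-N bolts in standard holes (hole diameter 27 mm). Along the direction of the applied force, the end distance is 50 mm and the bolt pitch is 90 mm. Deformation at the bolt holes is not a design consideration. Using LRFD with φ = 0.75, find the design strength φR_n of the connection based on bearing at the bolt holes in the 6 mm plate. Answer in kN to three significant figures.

385 kN

Per bolt r_n = 1.5 l_c t F_u ≤ 3.0 d t F_u; upper limit = 3.0 × 24 × 6 × 430 / 1000 = 185.8 kN.
Edge bolt: l_c = 50 − 27/2 = 36.5 mm → 1.5 × 36.5 × 6 × 430 / 1000 = 141.3 → r_n = 141.3 kN.
Interior bolts: l_c = 90 − 27 = 63 mm → 1.5 × 63 × 6 × 430 / 1000 = 243.8 → r_n = 185.8 kN.
R_n = 1 × 141.3 + 2 × 185.8 = 512.8 kN.
Design strength φR_n = 0.75 × 512.8 = 385 kN.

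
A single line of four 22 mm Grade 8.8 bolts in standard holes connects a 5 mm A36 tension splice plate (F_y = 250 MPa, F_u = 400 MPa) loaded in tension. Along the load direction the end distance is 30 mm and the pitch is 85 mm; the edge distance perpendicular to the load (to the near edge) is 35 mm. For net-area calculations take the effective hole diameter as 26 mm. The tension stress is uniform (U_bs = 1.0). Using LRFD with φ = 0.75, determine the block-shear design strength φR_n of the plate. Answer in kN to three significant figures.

193 kN

Shear plane L_v = 30 + 3·85 = 285 mm; A_gv = 285 × 5 = 1425 mm².
A_nv = (285 − 3.5·26) × 5 = 970 mm².
A_nt = (35 − 0.5·26) × 5 = 110 mm².
0.6 F_u A_nv = 232.8 kN; 0.6 F_y A_gv = 213.8 kN → shear yielding governs the shear term.
R_n = 213.8 + 1.0 × 400 × 110 / 1000 = 257.8 kN.
Design strength φR_n = 0.75 × 257.8 = 193 kN.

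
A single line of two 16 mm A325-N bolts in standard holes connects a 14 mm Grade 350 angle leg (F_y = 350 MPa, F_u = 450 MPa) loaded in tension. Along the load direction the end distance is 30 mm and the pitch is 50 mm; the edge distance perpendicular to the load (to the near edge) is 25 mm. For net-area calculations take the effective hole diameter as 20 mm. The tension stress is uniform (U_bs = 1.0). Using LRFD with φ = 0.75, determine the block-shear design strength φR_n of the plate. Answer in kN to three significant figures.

Shear plane L_v = 30 + 1·50 = 80 mm; A_gv = 80 × 14 = 1120 mm².
A_nv = (80 − 1.5·20) × 14 = 700 mm².
A_nt = (25 − 0.5·20) × 14 = 210 mm².
0.6 F_u A_nv = 189 kN; 0.6 F_y A_gv = 235.2 kN → shear rupture governs the shear term.
R_n = 189 + 1.0 × 450 × 210 / 1000 = 283.5 kN.
Design strength φR_n = 0.75 × 283.5 = 213 kN.

213 kN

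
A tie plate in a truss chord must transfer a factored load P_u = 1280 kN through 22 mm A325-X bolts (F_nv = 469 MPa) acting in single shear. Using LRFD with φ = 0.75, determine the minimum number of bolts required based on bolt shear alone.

10 bolts

A_b = π·22²/4 = 380.1 mm².
Per-bolt design strength φR_n = 0.75 × 469 × 380.1 × 1 / 1000 = 133.7 kN.
n ≥ 1280 / 133.7 = 9.573 → use 10 bolts.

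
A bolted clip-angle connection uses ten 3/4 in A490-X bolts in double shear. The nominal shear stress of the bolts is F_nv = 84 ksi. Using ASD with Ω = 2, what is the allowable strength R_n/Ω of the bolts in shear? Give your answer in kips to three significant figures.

371 kips

A_b = π × 0.75² / 4 = 0.4418 in².
R_n = F_nv · A_b · n · n_s = 84 × 0.4418 × 10 × 2 = 742.2 kips.
Allowable strength R_n/Ω = 742.2 / 2 = 371 kips.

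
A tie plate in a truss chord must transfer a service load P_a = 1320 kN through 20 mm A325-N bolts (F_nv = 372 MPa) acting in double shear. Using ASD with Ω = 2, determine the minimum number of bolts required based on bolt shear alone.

12 bolts

A_b = π·20²/4 = 314.2 mm².
Per-bolt allowable strength R_n/Ω = 372 × 314.2 × 2 / 1000 / 2 = 116.9 kN.
n ≥ 1320 / 116.9 = 11.29 → use 12 bolts.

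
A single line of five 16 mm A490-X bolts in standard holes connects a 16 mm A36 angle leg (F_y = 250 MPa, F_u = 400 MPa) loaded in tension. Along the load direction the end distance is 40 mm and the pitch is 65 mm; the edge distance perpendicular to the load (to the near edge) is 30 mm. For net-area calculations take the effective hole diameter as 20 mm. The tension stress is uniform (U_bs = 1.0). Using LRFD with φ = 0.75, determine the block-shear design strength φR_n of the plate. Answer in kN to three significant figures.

Shear plane L_v = 40 + 4·65 = 300 mm; A_gv = 300 × 16 = 4800 mm².
A_nv = (300 − 4.5·20) × 16 = 3360 mm².
A_nt = (30 − 0.5·20) × 16 = 320 mm².
0.6 F_u A_nv = 806.4 kN; 0.6 F_y A_gv = 720 kN → shear yielding governs the shear term.
R_n = 720 + 1.0 × 400 × 320 / 1000 = 848 kN.
Design strength φR_n = 0.75 × 848 = 636 kN.

636 kN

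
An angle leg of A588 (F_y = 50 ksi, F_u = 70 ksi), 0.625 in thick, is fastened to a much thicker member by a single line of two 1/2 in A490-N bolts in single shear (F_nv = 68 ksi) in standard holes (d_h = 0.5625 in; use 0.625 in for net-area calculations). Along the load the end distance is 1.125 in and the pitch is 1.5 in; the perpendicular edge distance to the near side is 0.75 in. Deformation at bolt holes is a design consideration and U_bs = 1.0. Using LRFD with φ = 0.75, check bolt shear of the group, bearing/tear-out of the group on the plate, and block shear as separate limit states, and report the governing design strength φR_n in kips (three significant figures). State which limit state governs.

Bolt shear: A_b = π·0.5²/4 = 0.1963 in²; R_n = 68 × 0.1963 × 2 × 1 = 26.7 kips → 0.75 × 26.7 = 20 kips.
Bearing: edge l_c = 0.8438, r_n = 44.3 kips; interior l_c = 0.9375, r_n = 49.22 kips; R_n = 44.3 + 1·49.22 = 93.52 kips → 70.1 kips.
Block shear: A_gv = 1.641, A_nv = 1.055, A_nt = 0.2734 in²; R_n = min(0.6F_uA_nv, 0.6F_yA_gv) + U_bs·F_u·A_nt = 63.44 kips → 47.6 kips.
Bolt shear governs: 20 kips.

20 kips (bolt shear governs)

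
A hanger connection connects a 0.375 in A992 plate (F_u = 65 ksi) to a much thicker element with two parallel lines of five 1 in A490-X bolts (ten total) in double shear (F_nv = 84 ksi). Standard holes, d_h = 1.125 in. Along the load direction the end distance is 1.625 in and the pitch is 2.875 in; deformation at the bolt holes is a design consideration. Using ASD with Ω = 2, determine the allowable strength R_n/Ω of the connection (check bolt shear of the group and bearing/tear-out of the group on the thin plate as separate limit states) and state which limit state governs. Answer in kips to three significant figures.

236 kips (bearing governs)

Bolt shear: A_b = π·1²/4 = 0.7854 in²; R_n = 84 × 0.7854 × 10 × 2 = 1319 kips → 1319 / 2 = 660 kips.
Bearing (1.2 l_c t F_u ≤ 2.4 d t F_u): upper limit = 2.4·1·0.375·65 = 58.5 kips.
  Edge l_c = 1.625 − 1.125/2 = 1.062 → r_n = 31.08 kips; interior l_c = 2.875 − 1.125 = 1.75 → r_n = 51.19 kips.
  R_n,bearing = 2·31.08 + 8·51.19 = 471.7 kips → 471.7 / 2 = 236 kips.
Bearing governs: 236 kips.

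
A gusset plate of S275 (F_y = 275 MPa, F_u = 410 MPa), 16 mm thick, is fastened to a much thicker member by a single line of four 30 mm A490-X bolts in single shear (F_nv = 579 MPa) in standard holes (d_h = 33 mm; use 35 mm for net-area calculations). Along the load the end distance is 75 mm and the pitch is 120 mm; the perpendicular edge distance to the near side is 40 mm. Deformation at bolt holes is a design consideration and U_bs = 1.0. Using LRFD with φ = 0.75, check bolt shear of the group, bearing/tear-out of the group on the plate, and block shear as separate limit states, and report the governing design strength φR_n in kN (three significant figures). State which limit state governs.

972 kN (block shear governs)

Bolt shear: A_b = π·30²/4 = 706.9 mm²; R_n = 579 × 706.9 × 4 × 1 / 1000 = 1637 kN → 0.75 × 1637 = 1230 kN.
Bearing: edge l_c = 58.5, r_n = 460.5 kN; interior l_c = 87, r_n = 472.3 kN; R_n = 460.5 + 3·472.3 = 1877 kN → 1410 kN.
Block shear: A_gv = 6960, A_nv = 5000, A_nt = 360 mm²; R_n = min(0.6F_uA_nv, 0.6F_yA_gv) + U_bs·F_u·A_nt = 1296 kN → 972 kN.
Block shear governs: 972 kN.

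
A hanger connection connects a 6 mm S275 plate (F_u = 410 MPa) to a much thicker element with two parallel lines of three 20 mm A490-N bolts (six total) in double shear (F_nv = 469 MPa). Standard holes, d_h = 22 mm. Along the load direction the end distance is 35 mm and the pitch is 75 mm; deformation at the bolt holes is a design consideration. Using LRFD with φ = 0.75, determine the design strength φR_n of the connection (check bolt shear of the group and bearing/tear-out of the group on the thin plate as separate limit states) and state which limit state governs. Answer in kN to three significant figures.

461 kN (bearing governs)

Bolt shear: A_b = π·20²/4 = 314.2 mm²; R_n = 469 × 314.2 × 6 × 2 / 1000 = 1768 kN → 0.75 × 1768 = 1330 kN.
Bearing (1.2 l_c t F_u ≤ 2.4 d t F_u): upper limit = 2.4·20·6·410 / 1000 = 118.1 kN.
  Edge l_c = 35 − 22/2 = 24 → r_n = 70.85 kN; interior l_c = 75 − 22 = 53 → r_n = 118.1 kN.
  R_n,bearing = 2·70.85 + 4·118.1 = 614 kN → 0.75 × 614 = 461 kN.
Bearing governs: 461 kN.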